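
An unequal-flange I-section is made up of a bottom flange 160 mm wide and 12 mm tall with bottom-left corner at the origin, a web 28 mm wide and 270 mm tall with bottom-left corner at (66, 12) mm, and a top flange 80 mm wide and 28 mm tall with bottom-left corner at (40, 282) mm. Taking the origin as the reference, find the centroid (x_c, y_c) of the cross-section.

x_c = 80.00 mm, y_c = 152.38 mm

Part | A | x̄ᵢ | ȳᵢ | A·x̄ᵢ | A·ȳᵢ
bottom flange | 1920.00 | 80.00 | 6.00 | 153600.00 | 11520.00
web | 7560.00 | 80.00 | 147.00 | 604800.00 | 1111320.00
top flange | 2240.00 | 80.00 | 296.00 | 179200.00 | 663040.00
Σ | 11720.00 |  |  | 937600.00 | 1785880.00
x_c = 937600.00 / 11720.00 = 80.00 mm
y_c = 1785880.00 / 11720.00 = 152.38 mm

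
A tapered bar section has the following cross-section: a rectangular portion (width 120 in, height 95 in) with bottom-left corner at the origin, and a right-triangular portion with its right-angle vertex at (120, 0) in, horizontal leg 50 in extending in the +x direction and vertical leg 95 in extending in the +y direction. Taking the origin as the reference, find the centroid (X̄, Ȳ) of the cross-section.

X̄ = 73.22 in, Ȳ = 44.77 in

Part | A | x̄ᵢ | ȳᵢ | A·x̄ᵢ | A·ȳᵢ
rectangular portion | 11400.00 | 60.00 | 47.50 | 684000.00 | 541500.00
triangular portion | 2375.00 | 136.67 | 31.67 | 324583.33 | 75208.33
Σ | 13775.00 |  |  | 1008583.33 | 616708.33
X̄ = 1008583.33 / 13775.00 = 73.22 in
Ȳ = 616708.33 / 13775.00 = 44.77 in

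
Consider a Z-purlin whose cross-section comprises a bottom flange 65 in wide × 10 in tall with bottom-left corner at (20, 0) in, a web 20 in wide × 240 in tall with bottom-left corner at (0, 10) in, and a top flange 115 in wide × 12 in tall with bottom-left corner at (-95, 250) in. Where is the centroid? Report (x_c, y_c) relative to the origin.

bottom flange: A = 65 × 10 = 650.00, centroid at (52.50, 5.00).
web: A = 20 × 240 = 4800.00, centroid at (10.00, 130.00).
top flange: A = 115 × 12 = 1380.00, centroid at (-37.50, 256.00).
ΣA = 6830.00 in²
ΣAx_c = (650.00)(52.50) + (4800.00)(10.00) + (1380.00)(-37.50) = 30375.00 in³
ΣAy_c = (650.00)(5.00) + (4800.00)(130.00) + (1380.00)(256.00) = 980530.00 in³
x_c = 30375.00 / 6830.00 = 4.45 in
y_c = 980530.00 / 6830.00 = 143.56 in

x_c = 4.45 in, y_c = 143.56 in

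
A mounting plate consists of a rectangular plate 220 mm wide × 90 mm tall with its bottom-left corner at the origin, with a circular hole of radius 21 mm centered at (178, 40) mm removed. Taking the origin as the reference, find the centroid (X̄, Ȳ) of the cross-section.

X̄ = 104.88 mm, Ȳ = 45.38 mm

plate: A = 220 × 90 = 19800.00, centroid at (110.00, 45.00).
hole: A = −π·21² = -1385.44, centroid at (178.00, 40.00).
ΣA = 18414.56 mm²
ΣAX̄ = (19800.00)(110.00) + (-1385.44)(178.00) = 1931391.26 mm³
ΣAȲ = (19800.00)(45.00) + (-1385.44)(40.00) = 835582.31 mm³
X̄ = 1931391.26 / 18414.56 = 104.88 mm
Ȳ = 835582.31 / 18414.56 = 45.38 mm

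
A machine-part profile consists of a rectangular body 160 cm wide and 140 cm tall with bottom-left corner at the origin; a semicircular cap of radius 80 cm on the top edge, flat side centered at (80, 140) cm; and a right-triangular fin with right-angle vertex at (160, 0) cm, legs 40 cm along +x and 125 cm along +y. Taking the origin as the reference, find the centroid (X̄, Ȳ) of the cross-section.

X̄ = 86.68 cm, Ȳ = 97.87 cm

Part | A | x̄ᵢ | ȳᵢ | A·x̄ᵢ | A·ȳᵢ
rectangular body | 22400.00 | 80.00 | 70.00 | 1792000.00 | 1568000.00
semicircular top | 10053.10 | 80.00 | 173.95 | 804247.72 | 1748766.84
triangular fin | 2500.00 | 173.33 | 41.67 | 433333.33 | 104166.67
Σ | 34953.10 |  |  | 3029581.05 | 3420933.51
X̄ = 3029581.05 / 34953.10 = 86.68 cm
Ȳ = 3420933.51 / 34953.10 = 97.87 cm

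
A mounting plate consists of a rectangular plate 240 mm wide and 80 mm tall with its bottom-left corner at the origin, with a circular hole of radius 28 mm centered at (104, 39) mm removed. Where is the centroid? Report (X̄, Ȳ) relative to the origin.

Part | A | x̄ᵢ | ȳᵢ | A·x̄ᵢ | A·ȳᵢ
plate | 19200.00 | 120.00 | 40.00 | 2304000.00 | 768000.00
hole | -2463.01 | 104.00 | 39.00 | -256152.90 | -96057.34
Σ | 16736.99 |  |  | 2047847.10 | 671942.66
X̄ = 2047847.10 / 16736.99 = 122.35 mm
Ȳ = 671942.66 / 16736.99 = 40.15 mm

X̄ = 122.35 mm, Ȳ = 40.15 mm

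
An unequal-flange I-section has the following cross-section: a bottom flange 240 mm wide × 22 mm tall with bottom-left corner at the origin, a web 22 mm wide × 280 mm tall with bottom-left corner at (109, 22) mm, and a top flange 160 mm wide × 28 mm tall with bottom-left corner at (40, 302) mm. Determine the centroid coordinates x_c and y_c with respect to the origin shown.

bottom flange: A = 240 × 22 = 5280.00, centroid at (120.00, 11.00).
web: A = 22 × 280 = 6160.00, centroid at (120.00, 162.00).
top flange: A = 160 × 28 = 4480.00, centroid at (120.00, 316.00).
ΣA = 15920.00 mm²
ΣAx_c = (5280.00)(120.00) + (6160.00)(120.00) + (4480.00)(120.00) = 1910400.00 mm³
ΣAy_c = (5280.00)(11.00) + (6160.00)(162.00) + (4480.00)(316.00) = 2471680.00 mm³
x_c = 1910400.00 / 15920.00 = 120.00 mm
y_c = 2471680.00 / 15920.00 = 155.26 mm

x_c = 120.00 mm, y_c = 155.26 mm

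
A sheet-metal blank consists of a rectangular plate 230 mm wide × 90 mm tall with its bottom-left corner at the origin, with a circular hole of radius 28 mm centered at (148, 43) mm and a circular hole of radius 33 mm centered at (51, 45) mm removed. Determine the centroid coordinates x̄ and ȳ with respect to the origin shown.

plate: A = 230 × 90 = 20700.00, centroid at (115.00, 45.00).
hole 1: A = −π·28² = -2463.01, centroid at (148.00, 43.00).
hole 2: A = −π·33² = -3421.19, centroid at (51.00, 45.00).
ΣA = 14815.80 mm²
ΣAx̄ = (20700.00)(115.00) + (-2463.01)(148.00) + (-3421.19)(51.00) = 1841493.81 mm³
ΣAȳ = (20700.00)(45.00) + (-2463.01)(43.00) + (-3421.19)(45.00) = 671636.88 mm³
x̄ = 1841493.81 / 14815.80 = 124.29 mm
ȳ = 671636.88 / 14815.80 = 45.33 mm

x̄ = 124.29 mm, ȳ = 45.33 mm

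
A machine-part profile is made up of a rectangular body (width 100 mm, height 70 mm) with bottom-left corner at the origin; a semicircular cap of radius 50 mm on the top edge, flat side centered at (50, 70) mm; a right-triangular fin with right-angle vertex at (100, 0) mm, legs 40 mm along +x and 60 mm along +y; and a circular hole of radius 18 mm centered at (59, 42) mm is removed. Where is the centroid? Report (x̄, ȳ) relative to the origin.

Part | A | x̄ᵢ | ȳᵢ | A·x̄ᵢ | A·ȳᵢ
rectangular body | 7000.00 | 50.00 | 35.00 | 350000.00 | 245000.00
semicircular top | 3926.99 | 50.00 | 91.22 | 196349.54 | 358222.69
triangular fin | 1200.00 | 113.33 | 20.00 | 136000.00 | 24000.00
hole | -1017.88 | 59.00 | 42.00 | -60054.69 | -42750.79
Σ | 11109.11 |  |  | 622294.86 | 584471.90
x̄ = 622294.86 / 11109.11 = 56.02 mm
ȳ = 584471.90 / 11109.11 = 52.61 mm

x̄ = 56.02 mm, ȳ = 52.61 mm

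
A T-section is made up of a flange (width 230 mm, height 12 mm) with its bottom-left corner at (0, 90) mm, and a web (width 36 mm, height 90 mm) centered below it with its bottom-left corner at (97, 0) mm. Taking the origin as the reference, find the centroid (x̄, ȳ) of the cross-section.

x̄ = 115.00 mm, ȳ = 68.46 mm

web: A = 36 × 90 = 3240.00, centroid at (115.00, 45.00).
flange: A = 230 × 12 = 2760.00, centroid at (115.00, 96.00).
ΣA = 6000.00 mm²
ΣAx̄ = (3240.00)(115.00) + (2760.00)(115.00) = 690000.00 mm³
ΣAȳ = (3240.00)(45.00) + (2760.00)(96.00) = 410760.00 mm³
x̄ = 690000.00 / 6000.00 = 115.00 mm
ȳ = 410760.00 / 6000.00 = 68.46 mm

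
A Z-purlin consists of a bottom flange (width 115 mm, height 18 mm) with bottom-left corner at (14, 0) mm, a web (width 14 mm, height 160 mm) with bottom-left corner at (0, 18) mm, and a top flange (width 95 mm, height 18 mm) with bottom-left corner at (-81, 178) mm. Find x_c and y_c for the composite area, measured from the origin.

x_c = 17.67 mm, y_c = 92.68 mm

bottom flange: A = 115 × 18 = 2070.00, centroid at (71.50, 9.00).
web: A = 14 × 160 = 2240.00, centroid at (7.00, 98.00).
top flange: A = 95 × 18 = 1710.00, centroid at (-33.50, 187.00).
ΣA = 6020.00 mm²
ΣAx_c = (2070.00)(71.50) + (2240.00)(7.00) + (1710.00)(-33.50) = 106400.00 mm³
ΣAy_c = (2070.00)(9.00) + (2240.00)(98.00) + (1710.00)(187.00) = 557920.00 mm³
x_c = 106400.00 / 6020.00 = 17.67 mm
y_c = 557920.00 / 6020.00 = 92.68 mm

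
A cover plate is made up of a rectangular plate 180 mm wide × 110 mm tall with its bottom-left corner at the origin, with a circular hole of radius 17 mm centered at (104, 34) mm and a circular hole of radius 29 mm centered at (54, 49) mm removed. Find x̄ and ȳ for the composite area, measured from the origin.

x̄ = 95.07 mm, ȳ = 57.15 mm

plate: A = 180 × 110 = 19800.00, centroid at (90.00, 55.00).
hole 1: A = −π·17² = -907.92, centroid at (104.00, 34.00).
hole 2: A = −π·29² = -2642.08, centroid at (54.00, 49.00).
ΣA = 16250.00 mm²
ΣAx̄ = (19800.00)(90.00) + (-907.92)(104.00) + (-2642.08)(54.00) = 1544904.00 mm³
ΣAȳ = (19800.00)(55.00) + (-907.92)(34.00) + (-2642.08)(49.00) = 928668.82 mm³
x̄ = 1544904.00 / 16250.00 = 95.07 mm
ȳ = 928668.82 / 16250.00 = 57.15 mm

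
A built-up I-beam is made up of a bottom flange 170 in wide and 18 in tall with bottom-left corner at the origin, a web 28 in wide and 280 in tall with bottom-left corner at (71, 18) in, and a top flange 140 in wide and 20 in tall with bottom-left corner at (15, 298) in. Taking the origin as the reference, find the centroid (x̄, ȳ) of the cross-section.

x̄ = 85.00 in, ȳ = 155.38 in

bottom flange: A = 170 × 18 = 3060.00, centroid at (85.00, 9.00).
web: A = 28 × 280 = 7840.00, centroid at (85.00, 158.00).
top flange: A = 140 × 20 = 2800.00, centroid at (85.00, 308.00).
ΣA = 13700.00 in², ΣAx̄ = 1164500.00 in³, ΣAȳ = 2128660.00 in³.
x̄ = 1164500.00/13700.00 = 85.00 in; ȳ = 2128660.00/13700.00 = 155.38 in.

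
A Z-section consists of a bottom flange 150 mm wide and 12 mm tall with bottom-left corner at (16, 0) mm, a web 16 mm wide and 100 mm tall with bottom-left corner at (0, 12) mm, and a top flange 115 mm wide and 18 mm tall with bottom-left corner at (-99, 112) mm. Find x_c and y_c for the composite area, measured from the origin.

bottom flange: A = 150 × 12 = 1800.00, centroid at (91.00, 6.00).
web: A = 16 × 100 = 1600.00, centroid at (8.00, 62.00).
top flange: A = 115 × 18 = 2070.00, centroid at (-41.50, 121.00).
ΣA = 5470.00 mm²
ΣAx_c = (1800.00)(91.00) + (1600.00)(8.00) + (2070.00)(-41.50) = 90695.00 mm³
ΣAy_c = (1800.00)(6.00) + (1600.00)(62.00) + (2070.00)(121.00) = 360470.00 mm³
x_c = 90695.00 / 5470.00 = 16.58 mm
y_c = 360470.00 / 5470.00 = 65.90 mm

x_c = 16.58 mm, y_c = 65.90 mm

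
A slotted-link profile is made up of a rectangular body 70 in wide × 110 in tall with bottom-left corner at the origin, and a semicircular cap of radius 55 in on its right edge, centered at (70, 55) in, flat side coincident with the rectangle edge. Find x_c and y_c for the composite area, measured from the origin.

rectangular body: A = 70 × 110 = 7700.00, centroid at (35.00, 55.00).
semicircular end: A = ½π·55² = 4751.66, centroid at (93.34, 55.00).
ΣA = 12451.66 in², ΣAx_c = 713032.79 in³, ΣAy_c = 684841.24 in³.
x_c = 713032.79/12451.66 = 57.26 in; y_c = 684841.24/12451.66 = 55.00 in.

x_c = 57.26 in, y_c = 55.00 in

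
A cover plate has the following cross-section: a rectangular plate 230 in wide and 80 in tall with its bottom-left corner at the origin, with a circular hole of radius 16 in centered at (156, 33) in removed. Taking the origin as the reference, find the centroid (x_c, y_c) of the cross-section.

plate: A = 230 × 80 = 18400.00, centroid at (115.00, 40.00).
hole: A = −π·16² = -804.25, centroid at (156.00, 33.00).
ΣA = 17595.75 in²
ΣAx_c = (18400.00)(115.00) + (-804.25)(156.00) = 1990537.36 in³
ΣAy_c = (18400.00)(40.00) + (-804.25)(33.00) = 709459.83 in³
x_c = 1990537.36 / 17595.75 = 113.13 in
y_c = 709459.83 / 17595.75 = 40.32 in

x_c = 113.13 in, y_c = 40.32 in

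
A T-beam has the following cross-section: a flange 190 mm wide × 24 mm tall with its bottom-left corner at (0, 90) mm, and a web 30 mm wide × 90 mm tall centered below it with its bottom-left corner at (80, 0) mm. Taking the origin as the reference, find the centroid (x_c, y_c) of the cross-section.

web: A = 30 × 90 = 2700.00, centroid at (95.00, 45.00).
flange: A = 190 × 24 = 4560.00, centroid at (95.00, 102.00).
ΣA = 7260.00 mm², ΣAx_c = 689700.00 mm³, ΣAy_c = 586620.00 mm³.
x_c = 689700.00/7260.00 = 95.00 mm; y_c = 586620.00/7260.00 = 80.80 mm.

x_c = 95.00 mm, y_c = 80.80 mm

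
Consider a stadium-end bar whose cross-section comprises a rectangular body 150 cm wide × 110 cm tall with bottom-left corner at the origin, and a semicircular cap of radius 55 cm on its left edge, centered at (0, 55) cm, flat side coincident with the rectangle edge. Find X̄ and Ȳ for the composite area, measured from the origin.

rectangular body: A = 150 × 110 = 16500.00, centroid at (75.00, 55.00).
semicircular end: A = ½π·55² = 4751.66, centroid at (-23.34, 55.00).
ΣA = 21251.66 cm², ΣAX̄ = 1126583.33 cm³, ΣAȲ = 1168841.24 cm³.
X̄ = 1126583.33/21251.66 = 53.01 cm; Ȳ = 1168841.24/21251.66 = 55.00 cm.

X̄ = 53.01 cm, Ȳ = 55.00 cm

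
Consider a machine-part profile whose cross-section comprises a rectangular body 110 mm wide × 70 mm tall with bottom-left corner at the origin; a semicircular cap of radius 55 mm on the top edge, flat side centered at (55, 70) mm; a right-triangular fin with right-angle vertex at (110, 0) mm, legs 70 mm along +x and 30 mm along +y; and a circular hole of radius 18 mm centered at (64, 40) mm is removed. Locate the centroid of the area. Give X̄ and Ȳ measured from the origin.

X̄ = 60.85 mm, Ȳ = 54.70 mm

Part | A | x̄ᵢ | ȳᵢ | A·x̄ᵢ | A·ȳᵢ
rectangular body | 7700.00 | 55.00 | 35.00 | 423500.00 | 269500.00
semicircular top | 4751.66 | 55.00 | 93.34 | 261341.24 | 443532.79
triangular fin | 1050.00 | 133.33 | 10.00 | 140000.00 | 10500.00
hole | -1017.88 | 64.00 | 40.00 | -65144.07 | -40715.04
Σ | 12483.78 |  |  | 759697.17 | 682817.75
X̄ = 759697.17 / 12483.78 = 60.85 mm
Ȳ = 682817.75 / 12483.78 = 54.70 mm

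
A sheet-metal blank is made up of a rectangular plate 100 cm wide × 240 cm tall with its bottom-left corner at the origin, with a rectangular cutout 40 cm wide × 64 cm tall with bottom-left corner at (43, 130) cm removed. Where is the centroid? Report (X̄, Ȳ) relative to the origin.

X̄ = 48.45 cm, Ȳ = 114.99 cm

plate: A = 100 × 240 = 24000.00, centroid at (50.00, 120.00).
hole: A = −(40 × 64) = -2560.00, centroid at (63.00, 162.00).
ΣA = 21440.00 cm²
ΣAX̄ = (24000.00)(50.00) + (-2560.00)(63.00) = 1038720.00 cm³
ΣAȲ = (24000.00)(120.00) + (-2560.00)(162.00) = 2465280.00 cm³
X̄ = 1038720.00 / 21440.00 = 48.45 cm
Ȳ = 2465280.00 / 21440.00 = 114.99 cm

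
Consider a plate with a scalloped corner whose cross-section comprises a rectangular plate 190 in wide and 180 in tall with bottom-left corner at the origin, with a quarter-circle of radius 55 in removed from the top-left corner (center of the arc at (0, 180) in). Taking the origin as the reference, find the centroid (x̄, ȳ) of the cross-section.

Part | A | x̄ᵢ | ȳᵢ | A·x̄ᵢ | A·ȳᵢ
plate | 34200.00 | 95.00 | 90.00 | 3249000.00 | 3078000.00
removed quarter-circle | -2375.83 | 23.34 | 156.66 | -55458.33 | -372190.97
Σ | 31824.17 |  |  | 3193541.67 | 2705809.03
x̄ = 3193541.67 / 31824.17 = 100.35 in
ȳ = 2705809.03 / 31824.17 = 85.02 in

x̄ = 100.35 in, ȳ = 85.02 in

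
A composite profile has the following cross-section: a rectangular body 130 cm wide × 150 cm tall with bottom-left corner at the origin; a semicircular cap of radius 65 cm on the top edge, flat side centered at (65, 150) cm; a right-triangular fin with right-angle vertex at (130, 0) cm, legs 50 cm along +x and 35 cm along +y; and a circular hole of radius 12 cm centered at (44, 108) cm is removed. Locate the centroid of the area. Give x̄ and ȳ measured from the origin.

rectangular body: A = 130 × 150 = 19500.00, centroid at (65.00, 75.00).
semicircular top: A = ½π·65² = 6636.61, centroid at (65.00, 177.59).
triangular fin: A = ½·50·35 = 875.00, centroid at (146.67, 11.67).
hole: A = −π·12² = -452.39, centroid at (44.00, 108.00).
ΣA = 26559.23 cm²
ΣAx̄ = (19500.00)(65.00) + (6636.61)(65.00) + (875.00)(146.67) + (-452.39)(44.00) = 1807308.14 cm³
ΣAȳ = (19500.00)(75.00) + (6636.61)(177.59) + (875.00)(11.67) + (-452.39)(108.00) = 2602425.79 cm³
x̄ = 1807308.14 / 26559.23 = 68.05 cm
ȳ = 2602425.79 / 26559.23 = 97.99 cm

x̄ = 68.05 cm, ȳ = 97.99 cm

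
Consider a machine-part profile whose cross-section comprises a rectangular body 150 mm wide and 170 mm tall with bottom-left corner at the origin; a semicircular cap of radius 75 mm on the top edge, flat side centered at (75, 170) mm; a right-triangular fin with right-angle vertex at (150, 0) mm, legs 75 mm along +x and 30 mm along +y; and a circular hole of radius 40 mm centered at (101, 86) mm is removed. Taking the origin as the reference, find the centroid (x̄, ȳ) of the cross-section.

rectangular body: A = 150 × 170 = 25500.00, centroid at (75.00, 85.00).
semicircular top: A = ½π·75² = 8835.73, centroid at (75.00, 201.83).
triangular fin: A = ½·75·30 = 1125.00, centroid at (175.00, 10.00).
hole: A = −π·40² = -5026.55, centroid at (101.00, 86.00).
ΣA = 30434.18 mm², ΣAx̄ = 2264373.33 mm³, ΣAȳ = 3529790.84 mm³.
x̄ = 2264373.33/30434.18 = 74.40 mm; ȳ = 3529790.84/30434.18 = 115.98 mm.

x̄ = 74.40 mm, ȳ = 115.98 mm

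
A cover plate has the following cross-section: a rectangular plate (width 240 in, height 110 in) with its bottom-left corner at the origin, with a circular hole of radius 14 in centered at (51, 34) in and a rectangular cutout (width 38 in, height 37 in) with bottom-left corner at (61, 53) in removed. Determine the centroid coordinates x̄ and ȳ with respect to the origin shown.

plate: A = 240 × 110 = 26400.00, centroid at (120.00, 55.00).
hole 1: A = −π·14² = -615.75, centroid at (51.00, 34.00).
hole 2: A = −(38 × 37) = -1406.00, centroid at (80.00, 71.50).
ΣA = 24378.25 in²
ΣAx̄ = (26400.00)(120.00) + (-615.75)(51.00) + (-1406.00)(80.00) = 3024116.64 in³
ΣAȳ = (26400.00)(55.00) + (-615.75)(34.00) + (-1406.00)(71.50) = 1330535.43 in³
x̄ = 3024116.64 / 24378.25 = 124.05 in
ȳ = 1330535.43 / 24378.25 = 54.58 in

x̄ = 124.05 in, ȳ = 54.58 in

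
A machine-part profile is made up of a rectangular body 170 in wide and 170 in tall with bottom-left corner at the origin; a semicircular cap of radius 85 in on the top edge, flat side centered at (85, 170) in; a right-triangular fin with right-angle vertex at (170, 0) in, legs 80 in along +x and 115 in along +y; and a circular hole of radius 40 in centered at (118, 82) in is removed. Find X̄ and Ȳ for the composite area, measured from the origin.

rectangular body: A = 170 × 170 = 28900.00, centroid at (85.00, 85.00).
semicircular top: A = ½π·85² = 11349.00, centroid at (85.00, 206.08).
triangular fin: A = ½·80·115 = 4600.00, centroid at (196.67, 38.33).
hole: A = −π·40² = -5026.55, centroid at (118.00, 82.00).
ΣA = 39822.46 in²
ΣAX̄ = (28900.00)(85.00) + (11349.00)(85.00) + (4600.00)(196.67) + (-5026.55)(118.00) = 3732699.27 in³
ΣAȲ = (28900.00)(85.00) + (11349.00)(206.08) + (4600.00)(38.33) + (-5026.55)(82.00) = 4559403.63 in³
X̄ = 3732699.27 / 39822.46 = 93.73 in
Ȳ = 4559403.63 / 39822.46 = 114.49 in

X̄ = 93.73 in, Ȳ = 114.49 in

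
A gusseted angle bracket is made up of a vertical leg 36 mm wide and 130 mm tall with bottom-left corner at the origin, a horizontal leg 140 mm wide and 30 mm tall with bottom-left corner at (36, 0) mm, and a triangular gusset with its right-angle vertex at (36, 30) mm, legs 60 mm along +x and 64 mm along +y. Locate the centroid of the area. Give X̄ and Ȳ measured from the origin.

Part | A | x̄ᵢ | ȳᵢ | A·x̄ᵢ | A·ȳᵢ
vertical leg | 4680.00 | 18.00 | 65.00 | 84240.00 | 304200.00
horizontal leg | 4200.00 | 106.00 | 15.00 | 445200.00 | 63000.00
gusset | 1920.00 | 56.00 | 51.33 | 107520.00 | 98560.00
Σ | 10800.00 |  |  | 636960.00 | 465760.00
X̄ = 636960.00 / 10800.00 = 58.98 mm
Ȳ = 465760.00 / 10800.00 = 43.13 mm

X̄ = 58.98 mm, Ȳ = 43.13 mm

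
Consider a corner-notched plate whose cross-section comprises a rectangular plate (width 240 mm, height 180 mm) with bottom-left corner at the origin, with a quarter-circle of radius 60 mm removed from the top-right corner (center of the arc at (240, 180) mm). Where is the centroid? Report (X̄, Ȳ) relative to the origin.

Part | A | x̄ᵢ | ȳᵢ | A·x̄ᵢ | A·ȳᵢ
plate | 43200.00 | 120.00 | 90.00 | 5184000.00 | 3888000.00
removed quarter-circle | -2827.43 | 214.54 | 154.54 | -606584.01 | -436938.01
Σ | 40372.57 |  |  | 4577415.99 | 3451061.99
X̄ = 4577415.99 / 40372.57 = 113.38 mm
Ȳ = 3451061.99 / 40372.57 = 85.48 mm

X̄ = 113.38 mm, Ȳ = 85.48 mm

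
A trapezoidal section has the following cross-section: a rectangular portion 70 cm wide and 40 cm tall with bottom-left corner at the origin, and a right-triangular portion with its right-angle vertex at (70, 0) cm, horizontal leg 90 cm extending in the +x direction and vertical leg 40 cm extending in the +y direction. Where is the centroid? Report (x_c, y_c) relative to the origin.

Part | A | x̄ᵢ | ȳᵢ | A·x̄ᵢ | A·ȳᵢ
rectangular portion | 2800.00 | 35.00 | 20.00 | 98000.00 | 56000.00
triangular portion | 1800.00 | 100.00 | 13.33 | 180000.00 | 24000.00
Σ | 4600.00 |  |  | 278000.00 | 80000.00
x_c = 278000.00 / 4600.00 = 60.43 cm
y_c = 80000.00 / 4600.00 = 17.39 cm

x_c = 60.43 cm, y_c = 17.39 cm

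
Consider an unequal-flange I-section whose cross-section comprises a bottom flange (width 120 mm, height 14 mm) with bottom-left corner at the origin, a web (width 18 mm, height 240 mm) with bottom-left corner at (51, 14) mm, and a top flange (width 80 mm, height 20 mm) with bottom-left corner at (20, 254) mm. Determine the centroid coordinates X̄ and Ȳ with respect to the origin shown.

bottom flange: A = 120 × 14 = 1680.00, centroid at (60.00, 7.00).
web: A = 18 × 240 = 4320.00, centroid at (60.00, 134.00).
top flange: A = 80 × 20 = 1600.00, centroid at (60.00, 264.00).
ΣA = 7600.00 mm², ΣAX̄ = 456000.00 mm³, ΣAȲ = 1013040.00 mm³.
X̄ = 456000.00/7600.00 = 60.00 mm; Ȳ = 1013040.00/7600.00 = 133.29 mm.

X̄ = 60.00 mm, Ȳ = 133.29 mm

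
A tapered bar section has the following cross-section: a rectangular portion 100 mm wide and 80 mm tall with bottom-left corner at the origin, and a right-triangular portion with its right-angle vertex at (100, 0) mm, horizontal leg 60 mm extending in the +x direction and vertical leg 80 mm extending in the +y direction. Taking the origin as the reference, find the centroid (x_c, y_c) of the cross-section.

x_c = 66.15 mm, y_c = 36.92 mm

rectangular portion: A = 100 × 80 = 8000.00, centroid at (50.00, 40.00).
triangular portion: A = ½·60·80 = 2400.00, centroid at (120.00, 26.67).
ΣA = 10400.00 mm², ΣAx_c = 688000.00 mm³, ΣAy_c = 384000.00 mm³.
x_c = 688000.00/10400.00 = 66.15 mm; y_c = 384000.00/10400.00 = 36.92 mm.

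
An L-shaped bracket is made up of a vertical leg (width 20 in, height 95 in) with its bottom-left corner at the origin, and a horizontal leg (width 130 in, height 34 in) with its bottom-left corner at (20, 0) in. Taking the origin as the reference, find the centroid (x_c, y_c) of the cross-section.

x_c = 62.45 in, y_c = 26.17 in

Part | A | x̄ᵢ | ȳᵢ | A·x̄ᵢ | A·ȳᵢ
vertical leg | 1900.00 | 10.00 | 47.50 | 19000.00 | 90250.00
horizontal leg | 4420.00 | 85.00 | 17.00 | 375700.00 | 75140.00
Σ | 6320.00 |  |  | 394700.00 | 165390.00
x_c = 394700.00 / 6320.00 = 62.45 in
y_c = 165390.00 / 6320.00 = 26.17 in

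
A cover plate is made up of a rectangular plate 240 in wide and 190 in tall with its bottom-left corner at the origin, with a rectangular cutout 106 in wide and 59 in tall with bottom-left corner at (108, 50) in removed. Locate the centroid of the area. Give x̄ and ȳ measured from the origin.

x̄ = 113.48 in, ȳ = 97.46 in

plate: A = 240 × 190 = 45600.00, centroid at (120.00, 95.00).
hole: A = −(106 × 59) = -6254.00, centroid at (161.00, 79.50).
ΣA = 39346.00 in²
ΣAx̄ = (45600.00)(120.00) + (-6254.00)(161.00) = 4465106.00 in³
ΣAȳ = (45600.00)(95.00) + (-6254.00)(79.50) = 3834807.00 in³
x̄ = 4465106.00 / 39346.00 = 113.48 in
ȳ = 3834807.00 / 39346.00 = 97.46 in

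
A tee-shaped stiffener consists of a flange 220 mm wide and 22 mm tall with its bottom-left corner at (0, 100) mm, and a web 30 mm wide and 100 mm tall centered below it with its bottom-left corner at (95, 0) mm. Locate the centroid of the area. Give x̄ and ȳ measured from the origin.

Part | A | x̄ᵢ | ȳᵢ | A·x̄ᵢ | A·ȳᵢ
web | 3000.00 | 110.00 | 50.00 | 330000.00 | 150000.00
flange | 4840.00 | 110.00 | 111.00 | 532400.00 | 537240.00
Σ | 7840.00 |  |  | 862400.00 | 687240.00
x̄ = 862400.00 / 7840.00 = 110.00 mm
ȳ = 687240.00 / 7840.00 = 87.66 mm

x̄ = 110.00 mm, ȳ = 87.66 mm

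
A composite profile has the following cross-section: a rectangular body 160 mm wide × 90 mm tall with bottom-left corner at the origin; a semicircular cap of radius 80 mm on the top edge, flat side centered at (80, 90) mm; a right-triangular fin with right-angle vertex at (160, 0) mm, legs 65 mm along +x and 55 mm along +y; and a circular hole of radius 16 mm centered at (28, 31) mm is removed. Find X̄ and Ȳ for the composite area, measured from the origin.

X̄ = 88.79 mm, Ȳ = 74.77 mm

rectangular body: A = 160 × 90 = 14400.00, centroid at (80.00, 45.00).
semicircular top: A = ½π·80² = 10053.10, centroid at (80.00, 123.95).
triangular fin: A = ½·65·55 = 1787.50, centroid at (181.67, 18.33).
hole: A = −π·16² = -804.25, centroid at (28.00, 31.00).
ΣA = 25436.35 mm², ΣAX̄ = 2258457.95 mm³, ΣAȲ = 1901951.17 mm³.
X̄ = 2258457.95/25436.35 = 88.79 mm; Ȳ = 1901951.17/25436.35 = 74.77 mm.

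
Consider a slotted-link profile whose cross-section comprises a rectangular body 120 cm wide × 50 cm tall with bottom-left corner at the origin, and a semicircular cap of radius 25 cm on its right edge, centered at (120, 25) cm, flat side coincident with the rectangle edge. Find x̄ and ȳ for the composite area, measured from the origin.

x̄ = 69.93 cm, ȳ = 25.00 cm

Part | A | x̄ᵢ | ȳᵢ | A·x̄ᵢ | A·ȳᵢ
rectangular body | 6000.00 | 60.00 | 25.00 | 360000.00 | 150000.00
semicircular end | 981.75 | 130.61 | 25.00 | 128226.39 | 24543.69
Σ | 6981.75 |  |  | 488226.39 | 174543.69
x̄ = 488226.39 / 6981.75 = 69.93 cm
ȳ = 174543.69 / 6981.75 = 25.00 cm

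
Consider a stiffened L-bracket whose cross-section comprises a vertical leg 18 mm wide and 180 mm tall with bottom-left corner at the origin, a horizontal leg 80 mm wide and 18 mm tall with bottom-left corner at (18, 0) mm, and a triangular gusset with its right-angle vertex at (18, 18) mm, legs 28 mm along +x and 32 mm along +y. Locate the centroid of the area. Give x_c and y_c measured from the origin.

x_c = 24.36 mm, y_c = 61.90 mm

vertical leg: A = 18 × 180 = 3240.00, centroid at (9.00, 90.00).
horizontal leg: A = 80 × 18 = 1440.00, centroid at (58.00, 9.00).
gusset: A = ½·28·32 = 448.00, centroid at (27.33, 28.67).
ΣA = 5128.00 mm², ΣAx_c = 124925.33 mm³, ΣAy_c = 317402.67 mm³.
x_c = 124925.33/5128.00 = 24.36 mm; y_c = 317402.67/5128.00 = 61.90 mm.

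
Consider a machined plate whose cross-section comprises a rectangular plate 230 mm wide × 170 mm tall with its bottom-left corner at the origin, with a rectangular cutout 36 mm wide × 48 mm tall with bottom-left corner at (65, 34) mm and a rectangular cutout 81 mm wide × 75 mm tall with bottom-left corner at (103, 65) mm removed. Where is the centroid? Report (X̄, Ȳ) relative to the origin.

X̄ = 111.23 mm, Ȳ = 83.09 mm

Part | A | x̄ᵢ | ȳᵢ | A·x̄ᵢ | A·ȳᵢ
plate | 39100.00 | 115.00 | 85.00 | 4496500.00 | 3323500.00
hole 1 | -1728.00 | 83.00 | 58.00 | -143424.00 | -100224.00
hole 2 | -6075.00 | 143.50 | 102.50 | -871762.50 | -622687.50
Σ | 31297.00 |  |  | 3481313.50 | 2600588.50
X̄ = 3481313.50 / 31297.00 = 111.23 mm
Ȳ = 2600588.50 / 31297.00 = 83.09 mm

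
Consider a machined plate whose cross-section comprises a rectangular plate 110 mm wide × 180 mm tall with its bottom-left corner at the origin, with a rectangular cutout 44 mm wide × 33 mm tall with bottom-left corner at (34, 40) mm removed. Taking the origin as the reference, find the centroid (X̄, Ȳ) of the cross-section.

X̄ = 54.92 mm, Ȳ = 92.65 mm

plate: A = 110 × 180 = 19800.00, centroid at (55.00, 90.00).
hole: A = −(44 × 33) = -1452.00, centroid at (56.00, 56.50).
ΣA = 18348.00 mm²
ΣAX̄ = (19800.00)(55.00) + (-1452.00)(56.00) = 1007688.00 mm³
ΣAȲ = (19800.00)(90.00) + (-1452.00)(56.50) = 1699962.00 mm³
X̄ = 1007688.00 / 18348.00 = 54.92 mm
Ȳ = 1699962.00 / 18348.00 = 92.65 mm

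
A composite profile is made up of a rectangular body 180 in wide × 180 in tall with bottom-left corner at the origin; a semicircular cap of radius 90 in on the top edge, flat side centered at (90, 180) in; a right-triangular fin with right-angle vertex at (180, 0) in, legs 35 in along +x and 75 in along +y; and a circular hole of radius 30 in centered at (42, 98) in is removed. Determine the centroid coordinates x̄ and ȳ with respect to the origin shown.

x̄ = 96.17 in, ȳ = 124.93 in

Part | A | x̄ᵢ | ȳᵢ | A·x̄ᵢ | A·ȳᵢ
rectangular body | 32400.00 | 90.00 | 90.00 | 2916000.00 | 2916000.00
semicircular top | 12723.45 | 90.00 | 218.20 | 1145110.52 | 2776221.04
triangular fin | 1312.50 | 191.67 | 25.00 | 251562.50 | 32812.50
hole | -2827.43 | 42.00 | 98.00 | -118752.20 | -277088.47
Σ | 43608.52 |  |  | 4193920.82 | 5447945.07
x̄ = 4193920.82 / 43608.52 = 96.17 in
ȳ = 5447945.07 / 43608.52 = 124.93 in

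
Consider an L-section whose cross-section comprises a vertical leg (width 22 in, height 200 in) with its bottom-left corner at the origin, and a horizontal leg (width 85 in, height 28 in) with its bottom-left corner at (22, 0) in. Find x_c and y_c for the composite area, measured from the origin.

vertical leg: A = 22 × 200 = 4400.00, centroid at (11.00, 100.00).
horizontal leg: A = 85 × 28 = 2380.00, centroid at (64.50, 14.00).
ΣA = 6780.00 in², ΣAx_c = 201910.00 in³, ΣAy_c = 473320.00 in³.
x_c = 201910.00/6780.00 = 29.78 in; y_c = 473320.00/6780.00 = 69.81 in.

x_c = 29.78 in, y_c = 69.81 in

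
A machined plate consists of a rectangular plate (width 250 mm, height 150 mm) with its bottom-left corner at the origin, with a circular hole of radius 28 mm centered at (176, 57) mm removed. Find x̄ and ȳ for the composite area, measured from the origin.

x̄ = 121.41 mm, ȳ = 76.27 mm

Part | A | x̄ᵢ | ȳᵢ | A·x̄ᵢ | A·ȳᵢ
plate | 37500.00 | 125.00 | 75.00 | 4687500.00 | 2812500.00
hole | -2463.01 | 176.00 | 57.00 | -433489.52 | -140391.49
Σ | 35036.99 |  |  | 4254010.48 | 2672108.51
x̄ = 4254010.48 / 35036.99 = 121.41 mm
ȳ = 2672108.51 / 35036.99 = 76.27 mm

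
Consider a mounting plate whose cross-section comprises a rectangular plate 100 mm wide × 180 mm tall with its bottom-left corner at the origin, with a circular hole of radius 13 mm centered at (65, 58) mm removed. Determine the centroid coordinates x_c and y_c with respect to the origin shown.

plate: A = 100 × 180 = 18000.00, centroid at (50.00, 90.00).
hole: A = −π·13² = -530.93, centroid at (65.00, 58.00).
ΣA = 17469.07 mm²
ΣAx_c = (18000.00)(50.00) + (-530.93)(65.00) = 865489.60 mm³
ΣAy_c = (18000.00)(90.00) + (-530.93)(58.00) = 1589206.11 mm³
x_c = 865489.60 / 17469.07 = 49.54 mm
y_c = 1589206.11 / 17469.07 = 90.97 mm

x_c = 49.54 mm, y_c = 90.97 mm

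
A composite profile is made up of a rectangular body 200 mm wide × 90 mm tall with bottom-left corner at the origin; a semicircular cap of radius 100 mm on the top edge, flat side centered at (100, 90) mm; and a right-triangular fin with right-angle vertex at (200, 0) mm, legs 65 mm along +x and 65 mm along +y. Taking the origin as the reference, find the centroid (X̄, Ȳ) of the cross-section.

rectangular body: A = 200 × 90 = 18000.00, centroid at (100.00, 45.00).
semicircular top: A = ½π·100² = 15707.96, centroid at (100.00, 132.44).
triangular fin: A = ½·65·65 = 2112.50, centroid at (221.67, 21.67).
ΣA = 35820.46 mm², ΣAX̄ = 3839067.16 mm³, ΣAȲ = 2936154.19 mm³.
X̄ = 3839067.16/35820.46 = 107.18 mm; Ȳ = 2936154.19/35820.46 = 81.97 mm.

X̄ = 107.18 mm, Ȳ = 81.97 mm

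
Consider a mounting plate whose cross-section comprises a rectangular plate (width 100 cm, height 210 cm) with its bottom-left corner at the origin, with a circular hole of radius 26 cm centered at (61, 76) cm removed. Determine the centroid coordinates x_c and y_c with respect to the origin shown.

x_c = 48.76 cm, y_c = 108.26 cm

Part | A | x̄ᵢ | ȳᵢ | A·x̄ᵢ | A·ȳᵢ
plate | 21000.00 | 50.00 | 105.00 | 1050000.00 | 2205000.00
hole | -2123.72 | 61.00 | 76.00 | -129546.71 | -161402.46
Σ | 18876.28 |  |  | 920453.29 | 2043597.54
x_c = 920453.29 / 18876.28 = 48.76 cm
y_c = 2043597.54 / 18876.28 = 108.26 cm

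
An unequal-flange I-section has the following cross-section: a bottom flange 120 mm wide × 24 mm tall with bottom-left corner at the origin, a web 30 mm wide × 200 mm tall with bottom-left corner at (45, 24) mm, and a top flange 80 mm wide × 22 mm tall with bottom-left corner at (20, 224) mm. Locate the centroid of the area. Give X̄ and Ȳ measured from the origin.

bottom flange: A = 120 × 24 = 2880.00, centroid at (60.00, 12.00).
web: A = 30 × 200 = 6000.00, centroid at (60.00, 124.00).
top flange: A = 80 × 22 = 1760.00, centroid at (60.00, 235.00).
ΣA = 10640.00 mm², ΣAX̄ = 638400.00 mm³, ΣAȲ = 1192160.00 mm³.
X̄ = 638400.00/10640.00 = 60.00 mm; Ȳ = 1192160.00/10640.00 = 112.05 mm.

X̄ = 60.00 mm, Ȳ = 112.05 mm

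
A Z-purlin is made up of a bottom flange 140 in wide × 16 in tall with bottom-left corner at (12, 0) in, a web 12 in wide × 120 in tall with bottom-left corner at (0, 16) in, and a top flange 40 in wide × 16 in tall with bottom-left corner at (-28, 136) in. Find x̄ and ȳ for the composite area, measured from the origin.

Part | A | x̄ᵢ | ȳᵢ | A·x̄ᵢ | A·ȳᵢ
bottom flange | 2240.00 | 82.00 | 8.00 | 183680.00 | 17920.00
web | 1440.00 | 6.00 | 76.00 | 8640.00 | 109440.00
top flange | 640.00 | -8.00 | 144.00 | -5120.00 | 92160.00
Σ | 4320.00 |  |  | 187200.00 | 219520.00
x̄ = 187200.00 / 4320.00 = 43.33 in
ȳ = 219520.00 / 4320.00 = 50.81 in

x̄ = 43.33 in, ȳ = 50.81 in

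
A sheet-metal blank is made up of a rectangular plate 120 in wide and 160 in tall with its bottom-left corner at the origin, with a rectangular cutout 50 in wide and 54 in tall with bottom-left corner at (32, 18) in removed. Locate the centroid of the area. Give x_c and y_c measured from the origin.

x_c = 60.49 in, y_c = 85.73 in

plate: A = 120 × 160 = 19200.00, centroid at (60.00, 80.00).
hole: A = −(50 × 54) = -2700.00, centroid at (57.00, 45.00).
ΣA = 16500.00 in²
ΣAx_c = (19200.00)(60.00) + (-2700.00)(57.00) = 998100.00 in³
ΣAy_c = (19200.00)(80.00) + (-2700.00)(45.00) = 1414500.00 in³
x_c = 998100.00 / 16500.00 = 60.49 in
y_c = 1414500.00 / 16500.00 = 85.73 in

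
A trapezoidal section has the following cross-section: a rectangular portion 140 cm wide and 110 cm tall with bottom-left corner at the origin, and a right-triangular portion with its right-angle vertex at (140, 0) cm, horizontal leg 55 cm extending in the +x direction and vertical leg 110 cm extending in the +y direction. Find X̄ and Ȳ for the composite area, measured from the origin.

X̄ = 84.50 cm, Ȳ = 51.99 cm

rectangular portion: A = 140 × 110 = 15400.00, centroid at (70.00, 55.00).
triangular portion: A = ½·55·110 = 3025.00, centroid at (158.33, 36.67).
ΣA = 18425.00 cm², ΣAX̄ = 1556958.33 cm³, ΣAȲ = 957916.67 cm³.
X̄ = 1556958.33/18425.00 = 84.50 cm; Ȳ = 957916.67/18425.00 = 51.99 cm.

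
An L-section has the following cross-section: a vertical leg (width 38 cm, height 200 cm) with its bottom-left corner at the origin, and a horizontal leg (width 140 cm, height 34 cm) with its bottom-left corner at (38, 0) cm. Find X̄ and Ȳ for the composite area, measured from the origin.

vertical leg: A = 38 × 200 = 7600.00, centroid at (19.00, 100.00).
horizontal leg: A = 140 × 34 = 4760.00, centroid at (108.00, 17.00).
ΣA = 12360.00 cm², ΣAX̄ = 658480.00 cm³, ΣAȲ = 840920.00 cm³.
X̄ = 658480.00/12360.00 = 53.28 cm; Ȳ = 840920.00/12360.00 = 68.04 cm.

X̄ = 53.28 cm, Ȳ = 68.04 cm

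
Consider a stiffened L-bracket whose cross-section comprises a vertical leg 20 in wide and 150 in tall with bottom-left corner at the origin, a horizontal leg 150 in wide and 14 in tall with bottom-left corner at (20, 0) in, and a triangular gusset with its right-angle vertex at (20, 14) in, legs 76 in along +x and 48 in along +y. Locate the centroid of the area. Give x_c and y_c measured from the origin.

Part | A | x̄ᵢ | ȳᵢ | A·x̄ᵢ | A·ȳᵢ
vertical leg | 3000.00 | 10.00 | 75.00 | 30000.00 | 225000.00
horizontal leg | 2100.00 | 95.00 | 7.00 | 199500.00 | 14700.00
gusset | 1824.00 | 45.33 | 30.00 | 82688.00 | 54720.00
Σ | 6924.00 |  |  | 312188.00 | 294420.00
x_c = 312188.00 / 6924.00 = 45.09 in
y_c = 294420.00 / 6924.00 = 42.52 in

x_c = 45.09 in, y_c = 42.52 in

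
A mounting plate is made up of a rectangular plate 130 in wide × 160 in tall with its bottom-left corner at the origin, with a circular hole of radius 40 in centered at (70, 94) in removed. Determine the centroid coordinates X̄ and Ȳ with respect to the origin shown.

plate: A = 130 × 160 = 20800.00, centroid at (65.00, 80.00).
hole: A = −π·40² = -5026.55, centroid at (70.00, 94.00).
ΣA = 15773.45 in²
ΣAX̄ = (20800.00)(65.00) + (-5026.55)(70.00) = 1000141.62 in³
ΣAȲ = (20800.00)(80.00) + (-5026.55)(94.00) = 1191504.46 in³
X̄ = 1000141.62 / 15773.45 = 63.41 in
Ȳ = 1191504.46 / 15773.45 = 75.54 in

X̄ = 63.41 in, Ȳ = 75.54 in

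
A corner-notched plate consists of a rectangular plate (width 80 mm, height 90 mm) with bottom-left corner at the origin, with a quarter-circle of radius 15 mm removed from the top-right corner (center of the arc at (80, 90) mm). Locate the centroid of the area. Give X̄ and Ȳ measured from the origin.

plate: A = 80 × 90 = 7200.00, centroid at (40.00, 45.00).
removed quarter-circle: A = −¼π·15² = -176.71, centroid at (73.63, 83.63).
ΣA = 7023.29 mm²
ΣAX̄ = (7200.00)(40.00) + (-176.71)(73.63) = 274987.83 mm³
ΣAȲ = (7200.00)(45.00) + (-176.71)(83.63) = 309220.69 mm³
X̄ = 274987.83 / 7023.29 = 39.15 mm
Ȳ = 309220.69 / 7023.29 = 44.03 mm

X̄ = 39.15 mm, Ȳ = 44.03 mm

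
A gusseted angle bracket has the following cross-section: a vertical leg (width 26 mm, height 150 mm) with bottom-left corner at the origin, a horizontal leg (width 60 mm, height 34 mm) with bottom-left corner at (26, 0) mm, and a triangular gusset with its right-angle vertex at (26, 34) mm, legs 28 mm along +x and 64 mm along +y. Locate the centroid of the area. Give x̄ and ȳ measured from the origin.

vertical leg: A = 26 × 150 = 3900.00, centroid at (13.00, 75.00).
horizontal leg: A = 60 × 34 = 2040.00, centroid at (56.00, 17.00).
gusset: A = ½·28·64 = 896.00, centroid at (35.33, 55.33).
ΣA = 6836.00 mm², ΣAx̄ = 196598.67 mm³, ΣAȳ = 376758.67 mm³.
x̄ = 196598.67/6836.00 = 28.76 mm; ȳ = 376758.67/6836.00 = 55.11 mm.

x̄ = 28.76 mm, ȳ = 55.11 mm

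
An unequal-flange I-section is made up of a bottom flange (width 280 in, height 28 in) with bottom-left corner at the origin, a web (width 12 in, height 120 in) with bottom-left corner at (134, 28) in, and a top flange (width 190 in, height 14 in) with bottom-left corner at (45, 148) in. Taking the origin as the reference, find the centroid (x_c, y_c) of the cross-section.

bottom flange: A = 280 × 28 = 7840.00, centroid at (140.00, 14.00).
web: A = 12 × 120 = 1440.00, centroid at (140.00, 88.00).
top flange: A = 190 × 14 = 2660.00, centroid at (140.00, 155.00).
ΣA = 11940.00 in²
ΣAx_c = (7840.00)(140.00) + (1440.00)(140.00) + (2660.00)(140.00) = 1671600.00 in³
ΣAy_c = (7840.00)(14.00) + (1440.00)(88.00) + (2660.00)(155.00) = 648780.00 in³
x_c = 1671600.00 / 11940.00 = 140.00 in
y_c = 648780.00 / 11940.00 = 54.34 in

x_c = 140.00 in, y_c = 54.34 in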